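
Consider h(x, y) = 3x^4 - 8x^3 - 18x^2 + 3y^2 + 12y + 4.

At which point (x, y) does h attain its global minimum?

h(x,y) separates as P(x) + Q(y) + 4, so its minimum is min P + min Q + 4.
P'(x) = 12x(x - 3)(x + 1) vanishes at x ∈ {-1, 0, 3}; Q'(y) = 6y + 12 vanishes at y ∈ {-2}.
Local minima of P (where P''>0): P(-1)=-7, P(3)=-135. Local minima of Q: Q(-2)=-12.
So the global minimum of h is P(3) + Q(-2) + 4 = -135 − 12 + 4 = -143, attained at (3, -2).

(3, -2)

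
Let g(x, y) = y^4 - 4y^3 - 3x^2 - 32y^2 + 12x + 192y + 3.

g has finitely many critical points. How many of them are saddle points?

2

g separates as a function of x plus a function of y, so ∇g=0 decouples.
∂g/∂x = -6(x - 2) = 0 at x ∈ {2}; ∂g/∂y = 4(y - 4)(y - 3)(y + 4) = 0 at y ∈ {-4, 3, 4}.
The Hessian is diagonal: diag(g_xx, g_yy). Second derivatives: g_xx(2)=-6; g_yy(-4)=224, g_yy(3)=-28, g_yy(4)=32.
Saddle points occur where the two diagonal entries have opposite signs: (2, -4), (2, 4). Count: 2.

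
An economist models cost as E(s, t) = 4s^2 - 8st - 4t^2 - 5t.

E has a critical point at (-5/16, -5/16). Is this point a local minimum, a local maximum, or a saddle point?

saddle point

The Hessian of E is constant: H = [[8, -8], [-8, -8]].
det(H) = 8·(-8) − (-8)² = -128.
Since det(H) < 0, H is indefinite and the critical point is a saddle point.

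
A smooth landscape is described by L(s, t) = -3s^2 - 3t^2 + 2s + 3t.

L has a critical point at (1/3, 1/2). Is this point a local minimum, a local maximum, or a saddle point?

The Hessian of L is constant: H = [[-6, 0], [0, -6]].
det(H) = (-6)·(-6) − 0² = 36.
det(H) > 0 and tr(H) = -12 < 0, so H is negative definite and the point is a local maximum.

local maximum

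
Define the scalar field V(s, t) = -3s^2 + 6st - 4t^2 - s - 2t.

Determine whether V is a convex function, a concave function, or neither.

V is quadratic, so its Hessian is the constant matrix H = [[-6, 6], [6, -8]].
det(H) = 12, tr(H) = -14.
det(H) > 0 and tr(H) < 0, so H is negative definite everywhere: concave.

concave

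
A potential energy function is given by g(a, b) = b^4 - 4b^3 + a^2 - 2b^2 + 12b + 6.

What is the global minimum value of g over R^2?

g(a,b) separates as P(a) + Q(b) + 6, so its minimum is min P + min Q + 6.
P'(a) = 2a vanishes at a ∈ {0}; Q'(b) = 4(b - 3)(b - 1)(b + 1) vanishes at b ∈ {-1, 1, 3}.
Local minima of P (where P''>0): P(0)=0. Local minima of Q: Q(-1)=-9, Q(3)=-9.
So the global minimum of g is P(0) + Q(-1) + 6 = 0 − 9 + 6 = -3, attained at (0, -1).

-3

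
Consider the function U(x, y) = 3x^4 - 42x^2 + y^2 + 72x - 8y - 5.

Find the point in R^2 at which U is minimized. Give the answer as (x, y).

(-3, 4)

U(x,y) separates as P(x) + Q(y) − 5, so its minimum is min P + min Q − 5.
P'(x) = 12(x - 2)(x - 1)(x + 3) vanishes at x ∈ {-3, 1, 2}; Q'(y) = 2y - 8 vanishes at y ∈ {4}.
Local minima of P (where P''>0): P(-3)=-351, P(2)=24. Local minima of Q: Q(4)=-16.
So the global minimum of U is P(-3) + Q(4) − 5 = -351 − 16 − 5 = -372, attained at (-3, 4).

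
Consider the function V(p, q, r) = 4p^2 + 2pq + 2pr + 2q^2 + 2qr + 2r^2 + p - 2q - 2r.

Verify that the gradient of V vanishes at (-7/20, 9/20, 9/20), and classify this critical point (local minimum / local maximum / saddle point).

local minimum

∇V = (8p + 2q + 2r + 1, 2p + 4q + 2r - 2, 2p + 2q + 4r - 2); substituting (-7/20, 9/20, 9/20) gives ∇V = (0, 0, 0), so (-7/20, 9/20, 9/20) is indeed a critical point.
The Hessian is constant: H = [[8, 2, 2], [2, 4, 2], [2, 2, 4]].
Leading principal minors: Δ₁ = 8, Δ₂ = 28, Δ₃ = 80.
All leading minors are positive, so H is positive definite: a local minimum.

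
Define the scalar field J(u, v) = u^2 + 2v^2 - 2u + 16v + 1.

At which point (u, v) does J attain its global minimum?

(1, -4)

J(u,v) separates as P(u) + Q(v) + 1, so its minimum is min P + min Q + 1.
P'(u) = 2u - 2 vanishes at u ∈ {1}; Q'(v) = 4v + 16 vanishes at v ∈ {-4}.
Local minima of P (where P''>0): P(1)=-1. Local minima of Q: Q(-4)=-32.
So the global minimum of J is P(1) + Q(-4) + 1 = -1 − 32 + 1 = -32, attained at (1, -4).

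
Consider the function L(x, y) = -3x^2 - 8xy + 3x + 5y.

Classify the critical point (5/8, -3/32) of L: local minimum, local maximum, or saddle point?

saddle point

The Hessian of L is constant: H = [[-6, -8], [-8, 0]].
det(H) = (-6)·0 − (-8)² = -64.
Since det(H) < 0, H is indefinite and the critical point is a saddle point.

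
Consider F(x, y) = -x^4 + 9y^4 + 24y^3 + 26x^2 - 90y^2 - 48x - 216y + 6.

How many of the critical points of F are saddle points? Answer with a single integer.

5

F separates as a function of x plus a function of y, so ∇F=0 decouples.
∂F/∂x = -4(x - 3)(x - 1)(x + 4) = 0 at x ∈ {-4, 1, 3}; ∂F/∂y = 36(y - 2)(y + 1)(y + 3) = 0 at y ∈ {-3, -1, 2}.
The Hessian is diagonal: diag(F_xx, F_yy). Second derivatives: F_xx(-4)=-140, F_xx(1)=40, F_xx(3)=-56; F_yy(-3)=360, F_yy(-1)=-216, F_yy(2)=540.
Saddle points occur where the two diagonal entries have opposite signs: (-4, -3), (-4, 2), (1, -1), (3, -3), (3, 2). Count: 5.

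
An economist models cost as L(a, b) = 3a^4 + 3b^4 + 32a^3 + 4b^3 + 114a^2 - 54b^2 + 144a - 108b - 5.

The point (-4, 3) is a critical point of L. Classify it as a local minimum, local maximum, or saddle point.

The mixed partial ∂²L/∂a∂b is 0, so the Hessian at any point is diag(L_aa, L_bb) = diag(12(3a^2 + 16a + 19), 12(3b^2 + 2b - 9)).
At (-4, 3): H = diag(36, 288).
Both eigenvalues are positive, so H is positive definite: a local minimum.

local minimum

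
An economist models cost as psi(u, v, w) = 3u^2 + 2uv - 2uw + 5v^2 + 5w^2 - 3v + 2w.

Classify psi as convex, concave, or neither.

convex

psi is quadratic, so its Hessian is the constant matrix H = [[6, 2, -2], [2, 10, 0], [-2, 0, 10]].
Leading principal minors: 6, 56, 520.
All positive ⇒ H ≻ 0 ⇒ convex.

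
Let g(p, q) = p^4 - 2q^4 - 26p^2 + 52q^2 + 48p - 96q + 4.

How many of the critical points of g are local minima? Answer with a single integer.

g separates as a function of p plus a function of q, so ∇g=0 decouples.
∂g/∂p = 4(p - 3)(p - 1)(p + 4) = 0 at p ∈ {-4, 1, 3}; ∂g/∂q = -8(q - 3)(q - 1)(q + 4) = 0 at q ∈ {-4, 1, 3}.
The Hessian is diagonal: diag(g_pp, g_qq). Second derivatives: g_pp(-4)=140, g_pp(1)=-40, g_pp(3)=56; g_qq(-4)=-280, g_qq(1)=80, g_qq(3)=-112.
Local minima occur where both diagonal entries positive: (-4, 1), (3, 1). Count: 2.

2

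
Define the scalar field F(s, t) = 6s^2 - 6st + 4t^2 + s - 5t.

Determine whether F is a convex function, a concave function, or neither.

F is quadratic, so its Hessian is the constant matrix H = [[12, -6], [-6, 8]].
det(H) = 60, tr(H) = 20.
det(H) > 0 and tr(H) > 0, so H is positive definite everywhere: convex.

convex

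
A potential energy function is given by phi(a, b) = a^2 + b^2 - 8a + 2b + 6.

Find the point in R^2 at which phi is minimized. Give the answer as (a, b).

phi(a,b) separates as P(a) + Q(b) + 6, so its minimum is min P + min Q + 6.
P'(a) = 2a - 8 vanishes at a ∈ {4}; Q'(b) = 2b + 2 vanishes at b ∈ {-1}.
Local minima of P (where P''>0): P(4)=-16. Local minima of Q: Q(-1)=-1.
So the global minimum of phi is P(4) + Q(-1) + 6 = -16 − 1 + 6 = -11, attained at (4, -1).

(4, -1)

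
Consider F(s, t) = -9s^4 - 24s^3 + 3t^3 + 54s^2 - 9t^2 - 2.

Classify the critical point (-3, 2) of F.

The mixed partial ∂²F/∂s∂t is 0, so the Hessian at any point is diag(F_ss, F_tt) = diag(36(-3s^2 - 4s + 3), 18(t - 1)).
At (-3, 2): H = diag(-432, 18).
The eigenvalues have opposite signs, so H is indefinite: a saddle point.

saddle point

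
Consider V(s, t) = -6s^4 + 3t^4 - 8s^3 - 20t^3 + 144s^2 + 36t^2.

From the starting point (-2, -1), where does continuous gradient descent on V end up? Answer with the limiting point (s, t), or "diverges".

V is separable, so gradient descent decouples: s follows -∂V/∂s, t follows -∂V/∂t.
∂V/∂s = -24s(s - 3)(s + 4); at s=-2 this is -480, so s increases.
∂V/∂t = 12t(t - 3)(t - 2); at t=-1 this is -144, so t increases.
s converges to its nearest critical value 0 (a local min of the s-part); t converges to 0. The iterate converges to (0, 0).

(0, 0)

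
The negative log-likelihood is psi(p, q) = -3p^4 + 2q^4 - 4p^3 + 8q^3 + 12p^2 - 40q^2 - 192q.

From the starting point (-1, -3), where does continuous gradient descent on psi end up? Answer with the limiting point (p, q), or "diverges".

(0, -4)

psi is separable, so gradient descent decouples: p follows -∂psi/∂p, q follows -∂psi/∂q.
∂psi/∂p = -12p(p - 1)(p + 2); at p=-1 this is -24, so p increases.
∂psi/∂q = 8(q - 3)(q + 2)(q + 4); at q=-3 this is 48, so q decreases.
p converges to its nearest critical value 0 (a local min of the p-part); q converges to -4. The iterate converges to (0, -4).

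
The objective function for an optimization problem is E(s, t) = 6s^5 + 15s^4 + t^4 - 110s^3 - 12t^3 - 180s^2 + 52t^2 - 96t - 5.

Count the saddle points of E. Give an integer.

E separates as a function of s plus a function of t, so ∇E=0 decouples.
∂E/∂s = 30s(s - 3)(s + 1)(s + 4) = 0 at s ∈ {-4, -1, 0, 3}; ∂E/∂t = 4(t - 4)(t - 3)(t - 2) = 0 at t ∈ {2, 3, 4}.
The Hessian is diagonal: diag(E_ss, E_tt). Second derivatives: E_ss(-4)=-2520, E_ss(-1)=360, E_ss(0)=-360, E_ss(3)=2520; E_tt(2)=8, E_tt(3)=-4, E_tt(4)=8.
Saddle points occur where the two diagonal entries have opposite signs: (-4, 2), (-4, 4), (-1, 3), (0, 2), (0, 4), (3, 3). Count: 6.

6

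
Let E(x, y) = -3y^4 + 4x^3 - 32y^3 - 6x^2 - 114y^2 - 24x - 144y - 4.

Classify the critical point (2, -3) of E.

local minimum

The mixed partial ∂²E/∂x∂y is 0, so the Hessian at any point is diag(E_xx, E_yy) = diag(12(2x - 1), -12(3y^2 + 16y + 19)).
At (2, -3): H = diag(36, 24).
Both eigenvalues are positive, so H is positive definite: a local minimum.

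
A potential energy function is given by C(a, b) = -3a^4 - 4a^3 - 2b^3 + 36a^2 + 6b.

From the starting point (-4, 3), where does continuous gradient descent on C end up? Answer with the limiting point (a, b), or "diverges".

diverges

C is separable, so gradient descent decouples: a follows -∂C/∂a, b follows -∂C/∂b.
∂C/∂a = -12a(a - 2)(a + 3); at a=-4 this is 288, so a decreases.
∂C/∂b = -6(b - 1)(b + 1); at b=3 this is -48, so b increases.
The a-coordinate has no critical point in that direction and runs off to infinity.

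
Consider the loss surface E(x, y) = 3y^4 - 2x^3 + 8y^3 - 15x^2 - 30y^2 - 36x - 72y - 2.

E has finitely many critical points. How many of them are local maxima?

E separates as a function of x plus a function of y, so ∇E=0 decouples.
∂E/∂x = -6(x + 2)(x + 3) = 0 at x ∈ {-3, -2}; ∂E/∂y = 12(y - 2)(y + 1)(y + 3) = 0 at y ∈ {-3, -1, 2}.
The Hessian is diagonal: diag(E_xx, E_yy). Second derivatives: E_xx(-3)=6, E_xx(-2)=-6; E_yy(-3)=120, E_yy(-1)=-72, E_yy(2)=180.
Local maxima occur where both diagonal entries negative: (-2, -1). Count: 1.

1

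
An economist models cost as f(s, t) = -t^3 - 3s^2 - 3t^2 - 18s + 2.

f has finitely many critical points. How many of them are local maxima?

1

f separates as a function of s plus a function of t, so ∇f=0 decouples.
∂f/∂s = -6(s + 3) = 0 at s ∈ {-3}; ∂f/∂t = -3t(t + 2) = 0 at t ∈ {-2, 0}.
The Hessian is diagonal: diag(f_ss, f_tt). Second derivatives: f_ss(-3)=-6; f_tt(-2)=6, f_tt(0)=-6.
Local maxima occur where both diagonal entries negative: (-3, 0). Count: 1.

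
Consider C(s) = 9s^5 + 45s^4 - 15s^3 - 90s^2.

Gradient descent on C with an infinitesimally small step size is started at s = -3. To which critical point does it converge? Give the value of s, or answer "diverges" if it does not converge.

-1

C'(s) = 45s(s - 1)(s + 1)(s + 4), so C'(-3) = -1080.
Gradient descent moves in the -C' direction, i.e. s is increasing.
The nearest critical point in that direction is s = -1, where C'' = 270 > 0 (a local minimum). The iterate converges there.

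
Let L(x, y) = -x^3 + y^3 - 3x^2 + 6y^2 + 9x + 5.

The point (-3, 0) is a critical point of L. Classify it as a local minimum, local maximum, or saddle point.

The mixed partial ∂²L/∂x∂y is 0, so the Hessian at any point is diag(L_xx, L_yy) = diag(-6(x + 1), 6(y + 2)).
At (-3, 0): H = diag(12, 12).
Both eigenvalues are positive, so H is positive definite: a local minimum.

local minimum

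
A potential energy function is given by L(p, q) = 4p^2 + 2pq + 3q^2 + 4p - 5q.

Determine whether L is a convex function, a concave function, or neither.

convex

L is quadratic, so its Hessian is the constant matrix H = [[8, 2], [2, 6]].
det(H) = 44, tr(H) = 14.
det(H) > 0 and tr(H) > 0, so H is positive definite everywhere: convex.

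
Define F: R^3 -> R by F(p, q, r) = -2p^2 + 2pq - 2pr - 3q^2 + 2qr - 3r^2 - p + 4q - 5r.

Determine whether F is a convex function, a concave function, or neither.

F is quadratic, so its Hessian is the constant matrix H = [[-4, 2, -2], [2, -6, 2], [-2, 2, -6]].
Leading principal minors: -4, 20, -96.
Signs alternate −, +, − ⇒ H ≺ 0 ⇒ concave.

concave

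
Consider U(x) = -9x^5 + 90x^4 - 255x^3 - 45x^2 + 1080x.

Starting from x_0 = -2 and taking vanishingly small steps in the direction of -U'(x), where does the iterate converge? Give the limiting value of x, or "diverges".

U'(x) = -45(x - 4)(x - 3)(x - 2)(x + 1), so U'(-2) = -5400.
Gradient descent moves in the -U' direction, i.e. x is increasing.
The nearest critical point in that direction is x = -1, where U'' = 2700 > 0 (a local minimum). The iterate converges there.

-1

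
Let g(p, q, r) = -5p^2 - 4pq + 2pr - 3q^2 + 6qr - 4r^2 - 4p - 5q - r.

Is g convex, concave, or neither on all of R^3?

g is quadratic, so its Hessian is the constant matrix H = [[-10, -4, 2], [-4, -6, 6], [2, 6, -8]].
Leading principal minors: -10, 44, -64.
Signs alternate −, +, − ⇒ H ≺ 0 ⇒ concave.

concave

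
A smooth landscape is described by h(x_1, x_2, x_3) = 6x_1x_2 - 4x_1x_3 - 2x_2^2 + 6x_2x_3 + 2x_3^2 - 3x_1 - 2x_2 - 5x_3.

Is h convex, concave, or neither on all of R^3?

neither

h is quadratic, so its Hessian is the constant matrix H = [[0, 6, -4], [6, -4, 6], [-4, 6, 4]].
Leading principal minors: 0, -36, -368.
Neither pattern holds ⇒ H is indefinite ⇒ neither convex nor concave.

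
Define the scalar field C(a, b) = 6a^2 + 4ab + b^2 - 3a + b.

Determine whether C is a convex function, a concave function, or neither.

convex

C is quadratic, so its Hessian is the constant matrix H = [[12, 4], [4, 2]].
det(H) = 8, tr(H) = 14.
det(H) > 0 and tr(H) > 0, so H is positive definite everywhere: convex.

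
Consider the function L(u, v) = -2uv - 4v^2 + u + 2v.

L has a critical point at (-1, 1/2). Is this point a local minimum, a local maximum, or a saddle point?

The Hessian of L is constant: H = [[0, -2], [-2, -8]].
det(H) = 0·(-8) − (-2)² = -4.
Since det(H) < 0, H is indefinite and the critical point is a saddle point.

saddle point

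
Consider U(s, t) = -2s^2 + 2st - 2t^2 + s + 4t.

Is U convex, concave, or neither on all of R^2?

U is quadratic, so its Hessian is the constant matrix H = [[-4, 2], [2, -4]].
det(H) = 12, tr(H) = -8.
det(H) > 0 and tr(H) < 0, so H is negative definite everywhere: concave.

concave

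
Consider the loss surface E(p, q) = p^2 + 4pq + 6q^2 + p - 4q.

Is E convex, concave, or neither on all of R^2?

E is quadratic, so its Hessian is the constant matrix H = [[2, 4], [4, 12]].
det(H) = 8, tr(H) = 14.
det(H) > 0 and tr(H) > 0, so H is positive definite everywhere: convex.

convex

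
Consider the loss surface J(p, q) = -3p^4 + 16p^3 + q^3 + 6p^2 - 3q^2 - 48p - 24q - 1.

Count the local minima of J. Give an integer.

J separates as a function of p plus a function of q, so ∇J=0 decouples.
∂J/∂p = -12(p - 4)(p - 1)(p + 1) = 0 at p ∈ {-1, 1, 4}; ∂J/∂q = 3(q - 4)(q + 2) = 0 at q ∈ {-2, 4}.
The Hessian is diagonal: diag(J_pp, J_qq). Second derivatives: J_pp(-1)=-120, J_pp(1)=72, J_pp(4)=-180; J_qq(-2)=-18, J_qq(4)=18.
Local minima occur where both diagonal entries positive: (1, 4). Count: 1.

1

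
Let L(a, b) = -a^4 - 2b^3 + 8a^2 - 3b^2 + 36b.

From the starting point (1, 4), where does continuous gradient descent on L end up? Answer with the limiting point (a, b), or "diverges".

L is separable, so gradient descent decouples: a follows -∂L/∂a, b follows -∂L/∂b.
∂L/∂a = -4a(a - 2)(a + 2); at a=1 this is 12, so a decreases.
∂L/∂b = -6(b - 2)(b + 3); at b=4 this is -84, so b increases.
The b-coordinate has no critical point in that direction and runs off to infinity.

diverges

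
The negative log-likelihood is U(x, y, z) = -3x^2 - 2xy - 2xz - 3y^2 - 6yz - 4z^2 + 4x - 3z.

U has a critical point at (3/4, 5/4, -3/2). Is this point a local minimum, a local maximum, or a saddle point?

local maximum

The Hessian is constant: H = [[-6, -2, -2], [-2, -6, -6], [-2, -6, -8]].
Leading principal minors: Δ₁ = -6, Δ₂ = 32, Δ₃ = -64.
The minors alternate sign starting negative (−, +, −), so H is negative definite: a local maximum.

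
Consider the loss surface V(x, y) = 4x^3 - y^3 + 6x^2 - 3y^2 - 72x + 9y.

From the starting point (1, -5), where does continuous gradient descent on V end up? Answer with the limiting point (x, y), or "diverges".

(2, -3)

V is separable, so gradient descent decouples: x follows -∂V/∂x, y follows -∂V/∂y.
∂V/∂x = 12(x - 2)(x + 3); at x=1 this is -48, so x increases.
∂V/∂y = -3(y - 1)(y + 3); at y=-5 this is -36, so y increases.
x converges to its nearest critical value 2 (a local min of the x-part); y converges to -3. The iterate converges to (2, -3).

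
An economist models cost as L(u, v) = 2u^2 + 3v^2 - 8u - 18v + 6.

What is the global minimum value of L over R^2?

L(u,v) separates as P(u) + Q(v) + 6, so its minimum is min P + min Q + 6.
P'(u) = 4u - 8 vanishes at u ∈ {2}; Q'(v) = 6v - 18 vanishes at v ∈ {3}.
Local minima of P (where P''>0): P(2)=-8. Local minima of Q: Q(3)=-27.
So the global minimum of L is P(2) + Q(3) + 6 = -8 − 27 + 6 = -29, attained at (2, 3).

-29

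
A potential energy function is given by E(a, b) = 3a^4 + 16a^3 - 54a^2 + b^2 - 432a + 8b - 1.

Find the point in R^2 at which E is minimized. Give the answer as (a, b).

(3, -4)

E(a,b) separates as P(a) + Q(b) − 1, so its minimum is min P + min Q − 1.
P'(a) = 12(a - 3)(a + 3)(a + 4) vanishes at a ∈ {-4, -3, 3}; Q'(b) = 2b + 8 vanishes at b ∈ {-4}.
Local minima of P (where P''>0): P(-4)=608, P(3)=-1107. Local minima of Q: Q(-4)=-16.
So the global minimum of E is P(3) + Q(-4) − 1 = -1107 − 16 − 1 = -1124, attained at (3, -4).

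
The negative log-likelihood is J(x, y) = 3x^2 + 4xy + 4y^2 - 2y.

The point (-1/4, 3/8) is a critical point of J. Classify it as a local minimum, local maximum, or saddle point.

The Hessian of J is constant: H = [[6, 4], [4, 8]].
det(H) = 6·8 − 4² = 32.
det(H) > 0 and tr(H) = 14 > 0, so H is positive definite and the point is a local minimum.

local minimum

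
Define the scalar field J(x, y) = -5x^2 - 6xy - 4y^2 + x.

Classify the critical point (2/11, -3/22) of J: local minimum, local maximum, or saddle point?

local maximum

The Hessian of J is constant: H = [[-10, -6], [-6, -8]].
det(H) = (-10)·(-8) − (-6)² = 44.
det(H) > 0 and tr(H) = -18 < 0, so H is negative definite and the point is a local maximum.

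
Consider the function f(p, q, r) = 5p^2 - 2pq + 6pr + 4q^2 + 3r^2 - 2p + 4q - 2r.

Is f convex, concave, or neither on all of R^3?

convex

f is quadratic, so its Hessian is the constant matrix H = [[10, -2, 6], [-2, 8, 0], [6, 0, 6]].
Leading principal minors: 10, 76, 168.
All positive ⇒ H ≻ 0 ⇒ convex.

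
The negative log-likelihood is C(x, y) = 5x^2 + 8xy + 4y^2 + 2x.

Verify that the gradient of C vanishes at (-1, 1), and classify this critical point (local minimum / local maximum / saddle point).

local minimum

∇C = (10x + 8y + 2, 8x + 8y); substituting (-1, 1) gives ∇C = (0, 0), so (-1, 1) is indeed a critical point.
The Hessian of C is constant: H = [[10, 8], [8, 8]].
det(H) = 10·8 − 8² = 16.
det(H) > 0 and tr(H) = 18 > 0, so H is positive definite and the point is a local minimum.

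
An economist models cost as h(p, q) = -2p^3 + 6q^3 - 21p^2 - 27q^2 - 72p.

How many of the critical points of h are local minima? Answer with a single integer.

h separates as a function of p plus a function of q, so ∇h=0 decouples.
∂h/∂p = -6(p + 3)(p + 4) = 0 at p ∈ {-4, -3}; ∂h/∂q = 18q(q - 3) = 0 at q ∈ {0, 3}.
The Hessian is diagonal: diag(h_pp, h_qq). Second derivatives: h_pp(-4)=6, h_pp(-3)=-6; h_qq(0)=-54, h_qq(3)=54.
Local minima occur where both diagonal entries positive: (-4, 3). Count: 1.

1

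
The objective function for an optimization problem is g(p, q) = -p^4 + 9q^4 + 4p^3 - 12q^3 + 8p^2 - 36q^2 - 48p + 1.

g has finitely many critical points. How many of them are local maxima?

g separates as a function of p plus a function of q, so ∇g=0 decouples.
∂g/∂p = -4(p - 3)(p - 2)(p + 2) = 0 at p ∈ {-2, 2, 3}; ∂g/∂q = 36q(q - 2)(q + 1) = 0 at q ∈ {-1, 0, 2}.
The Hessian is diagonal: diag(g_pp, g_qq). Second derivatives: g_pp(-2)=-80, g_pp(2)=16, g_pp(3)=-20; g_qq(-1)=108, g_qq(0)=-72, g_qq(2)=216.
Local maxima occur where both diagonal entries negative: (-2, 0), (3, 0). Count: 2.

2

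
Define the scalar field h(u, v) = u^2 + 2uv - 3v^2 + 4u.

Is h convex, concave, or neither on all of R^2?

h is quadratic, so its Hessian is the constant matrix H = [[2, 2], [2, -6]].
det(H) = -16, tr(H) = -4.
det(H) < 0, so H is indefinite: neither convex nor concave.

neither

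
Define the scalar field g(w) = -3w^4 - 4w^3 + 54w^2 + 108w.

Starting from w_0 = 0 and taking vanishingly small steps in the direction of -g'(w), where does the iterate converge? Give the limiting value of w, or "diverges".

g'(w) = -12(w - 3)(w + 1)(w + 3), so g'(0) = 108.
Gradient descent moves in the -g' direction, i.e. w is decreasing.
The nearest critical point in that direction is w = -1, where g'' = 96 > 0 (a local minimum). The iterate converges there.

-1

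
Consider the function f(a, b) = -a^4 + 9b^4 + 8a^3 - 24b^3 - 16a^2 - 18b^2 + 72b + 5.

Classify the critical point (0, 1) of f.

local maximum

The mixed partial ∂²f/∂a∂b is 0, so the Hessian at any point is diag(f_aa, f_bb) = diag(4(-3a^2 + 12a - 8), 36(3b^2 - 4b - 1)).
At (0, 1): H = diag(-32, -72).
Both eigenvalues are negative, so H is negative definite: a local maximum.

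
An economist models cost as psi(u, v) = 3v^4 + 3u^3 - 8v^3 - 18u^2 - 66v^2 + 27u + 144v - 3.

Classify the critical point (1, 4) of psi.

saddle point

The mixed partial ∂²psi/∂u∂v is 0, so the Hessian at any point is diag(psi_uu, psi_vv) = diag(18(u - 2), 12(3v^2 - 4v - 11)).
At (1, 4): H = diag(-18, 252).
The eigenvalues have opposite signs, so H is indefinite: a saddle point.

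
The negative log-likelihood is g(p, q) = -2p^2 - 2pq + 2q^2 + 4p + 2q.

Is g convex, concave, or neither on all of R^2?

neither

g is quadratic, so its Hessian is the constant matrix H = [[-4, -2], [-2, 4]].
det(H) = -20, tr(H) = 0.
det(H) < 0, so H is indefinite: neither convex nor concave.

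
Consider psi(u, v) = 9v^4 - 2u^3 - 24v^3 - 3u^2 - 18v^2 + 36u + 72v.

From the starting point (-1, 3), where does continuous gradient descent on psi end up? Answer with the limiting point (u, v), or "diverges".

psi is separable, so gradient descent decouples: u follows -∂psi/∂u, v follows -∂psi/∂v.
∂psi/∂u = -6(u - 2)(u + 3); at u=-1 this is 36, so u decreases.
∂psi/∂v = 36(v - 2)(v - 1)(v + 1); at v=3 this is 288, so v decreases.
u converges to its nearest critical value -3 (a local min of the u-part); v converges to 2. The iterate converges to (-3, 2).

(-3, 2)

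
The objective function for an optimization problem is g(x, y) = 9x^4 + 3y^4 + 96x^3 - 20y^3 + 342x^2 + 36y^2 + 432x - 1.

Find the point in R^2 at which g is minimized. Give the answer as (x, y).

g(x,y) separates as P(x) + Q(y) − 1, so its minimum is min P + min Q − 1.
P'(x) = 36(x + 1)(x + 3)(x + 4) vanishes at x ∈ {-4, -3, -1}; Q'(y) = 12y(y - 3)(y - 2) vanishes at y ∈ {0, 2, 3}.
Local minima of P (where P''>0): P(-4)=-96, P(-1)=-177. Local minima of Q: Q(0)=0, Q(3)=27.
So the global minimum of g is P(-1) + Q(0) − 1 = -177 + 0 − 1 = -178, attained at (-1, 0).

(-1, 0)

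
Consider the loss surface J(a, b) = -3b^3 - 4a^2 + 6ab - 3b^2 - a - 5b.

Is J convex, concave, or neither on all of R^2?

The term -3b^3 is cubic, so the Hessian is not constant.
∂²J/∂b² = -18b - 6, which takes both signs as b varies (negative for sufficiently large b). A diagonal entry of the Hessian changing sign means the Hessian is neither positive- nor negative-semidefinite on all of R^2.

neither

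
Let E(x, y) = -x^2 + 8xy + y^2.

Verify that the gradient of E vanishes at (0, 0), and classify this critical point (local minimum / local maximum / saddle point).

saddle point

∇E = (-2x + 8y, 8x + 2y); substituting (0, 0) gives ∇E = (0, 0), so (0, 0) is indeed a critical point.
The Hessian of E is constant: H = [[-2, 8], [8, 2]].
det(H) = (-2)·2 − 8² = -68.
Since det(H) < 0, H is indefinite and the critical point is a saddle point.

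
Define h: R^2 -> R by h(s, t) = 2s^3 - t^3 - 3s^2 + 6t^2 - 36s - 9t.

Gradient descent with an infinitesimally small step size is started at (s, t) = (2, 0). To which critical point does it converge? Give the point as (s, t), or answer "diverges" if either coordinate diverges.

(3, 1)

h is separable, so gradient descent decouples: s follows -∂h/∂s, t follows -∂h/∂t.
∂h/∂s = 6(s - 3)(s + 2); at s=2 this is -24, so s increases.
∂h/∂t = -3(t - 3)(t - 1); at t=0 this is -9, so t increases.
s converges to its nearest critical value 3 (a local min of the s-part); t converges to 1. The iterate converges to (3, 1).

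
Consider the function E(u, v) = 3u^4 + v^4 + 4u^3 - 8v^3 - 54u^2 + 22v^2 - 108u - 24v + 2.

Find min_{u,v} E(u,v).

-466

E(u,v) separates as P(u) + Q(v) + 2, so its minimum is min P + min Q + 2.
P'(u) = 12(u - 3)(u + 1)(u + 3) vanishes at u ∈ {-3, -1, 3}; Q'(v) = 4(v - 3)(v - 2)(v - 1) vanishes at v ∈ {1, 2, 3}.
Local minima of P (where P''>0): P(-3)=-27, P(3)=-459. Local minima of Q: Q(1)=-9, Q(3)=-9.
So the global minimum of E is P(3) + Q(1) + 2 = -459 − 9 + 2 = -466, attained at (3, 1).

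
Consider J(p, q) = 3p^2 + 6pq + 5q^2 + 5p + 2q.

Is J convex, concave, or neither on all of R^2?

convex

J is quadratic, so its Hessian is the constant matrix H = [[6, 6], [6, 10]].
det(H) = 24, tr(H) = 16.
det(H) > 0 and tr(H) > 0, so H is positive definite everywhere: convex.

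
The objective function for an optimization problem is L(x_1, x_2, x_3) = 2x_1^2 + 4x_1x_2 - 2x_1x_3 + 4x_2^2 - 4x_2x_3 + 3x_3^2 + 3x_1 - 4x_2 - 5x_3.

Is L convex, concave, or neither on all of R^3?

L is quadratic, so its Hessian is the constant matrix H = [[4, 4, -2], [4, 8, -4], [-2, -4, 6]].
Leading principal minors: 4, 16, 64.
All positive ⇒ H ≻ 0 ⇒ convex.

convex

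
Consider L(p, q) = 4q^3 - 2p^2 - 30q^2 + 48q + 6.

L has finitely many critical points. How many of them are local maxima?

1

L separates as a function of p plus a function of q, so ∇L=0 decouples.
∂L/∂p = -4p = 0 at p ∈ {0}; ∂L/∂q = 12(q - 4)(q - 1) = 0 at q ∈ {1, 4}.
The Hessian is diagonal: diag(L_pp, L_qq). Second derivatives: L_pp(0)=-4; L_qq(1)=-36, L_qq(4)=36.
Local maxima occur where both diagonal entries negative: (0, 1). Count: 1.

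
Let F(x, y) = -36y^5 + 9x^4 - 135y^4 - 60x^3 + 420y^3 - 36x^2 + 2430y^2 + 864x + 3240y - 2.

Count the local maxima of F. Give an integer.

2

F separates as a function of x plus a function of y, so ∇F=0 decouples.
∂F/∂x = 36(x - 4)(x - 3)(x + 2) = 0 at x ∈ {-2, 3, 4}; ∂F/∂y = -180(y - 3)(y + 1)(y + 2)(y + 3) = 0 at y ∈ {-3, -2, -1, 3}.
The Hessian is diagonal: diag(F_xx, F_yy). Second derivatives: F_xx(-2)=1080, F_xx(3)=-180, F_xx(4)=216; F_yy(-3)=2160, F_yy(-2)=-900, F_yy(-1)=1440, F_yy(3)=-21600.
Local maxima occur where both diagonal entries negative: (3, -2), (3, 3). Count: 2.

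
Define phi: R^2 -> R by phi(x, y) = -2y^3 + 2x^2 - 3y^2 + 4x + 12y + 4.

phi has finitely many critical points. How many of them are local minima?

1

phi separates as a function of x plus a function of y, so ∇phi=0 decouples.
∂phi/∂x = 4(x + 1) = 0 at x ∈ {-1}; ∂phi/∂y = -6(y - 1)(y + 2) = 0 at y ∈ {-2, 1}.
The Hessian is diagonal: diag(phi_xx, phi_yy). Second derivatives: phi_xx(-1)=4; phi_yy(-2)=18, phi_yy(1)=-18.
Local minima occur where both diagonal entries positive: (-1, -2). Count: 1.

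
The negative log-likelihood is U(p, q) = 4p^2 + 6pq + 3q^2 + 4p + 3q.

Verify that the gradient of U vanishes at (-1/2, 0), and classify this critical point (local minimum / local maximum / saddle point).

∇U = (8p + 6q + 4, 6p + 6q + 3); substituting (-1/2, 0) gives ∇U = (0, 0), so (-1/2, 0) is indeed a critical point.
The Hessian of U is constant: H = [[8, 6], [6, 6]].
det(H) = 8·6 − 6² = 12.
det(H) > 0 and tr(H) = 14 > 0, so H is positive definite and the point is a local minimum.

local minimum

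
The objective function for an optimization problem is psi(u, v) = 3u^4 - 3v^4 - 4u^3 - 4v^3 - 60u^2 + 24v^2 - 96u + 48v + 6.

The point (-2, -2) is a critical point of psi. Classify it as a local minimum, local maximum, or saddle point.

saddle point

The mixed partial ∂²psi/∂u∂v is 0, so the Hessian at any point is diag(psi_uu, psi_vv) = diag(12(3u^2 - 2u - 10), 12(-3v^2 - 2v + 4)).
At (-2, -2): H = diag(72, -48).
The eigenvalues have opposite signs, so H is indefinite: a saddle point.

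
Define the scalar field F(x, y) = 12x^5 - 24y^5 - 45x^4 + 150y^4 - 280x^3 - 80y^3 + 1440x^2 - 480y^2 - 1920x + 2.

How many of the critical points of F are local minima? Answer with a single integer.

F separates as a function of x plus a function of y, so ∇F=0 decouples.
∂F/∂x = 60(x - 4)(x - 2)(x - 1)(x + 4) = 0 at x ∈ {-4, 1, 2, 4}; ∂F/∂y = -120y(y - 4)(y - 2)(y + 1) = 0 at y ∈ {-1, 0, 2, 4}.
The Hessian is diagonal: diag(F_xx, F_yy). Second derivatives: F_xx(-4)=-14400, F_xx(1)=900, F_xx(2)=-720, F_xx(4)=2880; F_yy(-1)=1800, F_yy(0)=-960, F_yy(2)=1440, F_yy(4)=-4800.
Local minima occur where both diagonal entries positive: (1, -1), (1, 2), (4, -1), (4, 2). Count: 4.

4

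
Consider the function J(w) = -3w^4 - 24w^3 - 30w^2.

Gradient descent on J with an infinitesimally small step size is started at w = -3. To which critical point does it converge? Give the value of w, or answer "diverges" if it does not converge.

-1

J'(w) = -12w(w + 1)(w + 5), so J'(-3) = -144.
Gradient descent moves in the -J' direction, i.e. w is increasing.
The nearest critical point in that direction is w = -1, where J'' = 48 > 0 (a local minimum). The iterate converges there.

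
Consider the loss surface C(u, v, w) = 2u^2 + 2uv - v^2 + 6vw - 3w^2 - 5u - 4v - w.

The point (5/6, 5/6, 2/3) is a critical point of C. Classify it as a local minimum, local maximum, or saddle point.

The Hessian is constant: H = [[4, 2, 0], [2, -2, 6], [0, 6, -6]].
Leading principal minors: Δ₁ = 4, Δ₂ = -12, Δ₃ = -72.
The minors fit neither the all-positive nor the alternating-sign pattern, so H is indefinite: a saddle point.

saddle point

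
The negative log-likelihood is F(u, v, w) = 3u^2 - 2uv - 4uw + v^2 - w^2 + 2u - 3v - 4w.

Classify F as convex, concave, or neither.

neither

F is quadratic, so its Hessian is the constant matrix H = [[6, -2, -4], [-2, 2, 0], [-4, 0, -2]].
Leading principal minors: 6, 8, -48.
Neither pattern holds ⇒ H is indefinite ⇒ neither convex nor concave.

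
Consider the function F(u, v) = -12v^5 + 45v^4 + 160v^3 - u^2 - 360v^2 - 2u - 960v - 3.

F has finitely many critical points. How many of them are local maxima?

F separates as a function of u plus a function of v, so ∇F=0 decouples.
∂F/∂u = -2(u + 1) = 0 at u ∈ {-1}; ∂F/∂v = -60(v - 4)(v - 2)(v + 1)(v + 2) = 0 at v ∈ {-2, -1, 2, 4}.
The Hessian is diagonal: diag(F_uu, F_vv). Second derivatives: F_uu(-1)=-2; F_vv(-2)=1440, F_vv(-1)=-900, F_vv(2)=1440, F_vv(4)=-3600.
Local maxima occur where both diagonal entries negative: (-1, -1), (-1, 4). Count: 2.

2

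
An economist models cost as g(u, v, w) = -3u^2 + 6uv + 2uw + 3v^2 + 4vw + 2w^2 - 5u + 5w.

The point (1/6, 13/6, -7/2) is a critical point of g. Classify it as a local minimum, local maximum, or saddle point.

The Hessian is constant: H = [[-6, 6, 2], [6, 6, 4], [2, 4, 4]].
Leading principal minors: Δ₁ = -6, Δ₂ = -72, Δ₃ = -120.
The minors fit neither the all-positive nor the alternating-sign pattern, so H is indefinite: a saddle point.

saddle point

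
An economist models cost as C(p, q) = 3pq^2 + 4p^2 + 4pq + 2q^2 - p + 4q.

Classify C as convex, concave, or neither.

The term 3pq^2 is cubic, so the Hessian is not constant.
∂²C/∂q² = 6p + 4, which takes both signs as p varies (negative for sufficiently negative p). A diagonal entry of the Hessian changing sign means the Hessian is neither positive- nor negative-semidefinite on all of R^2.

neither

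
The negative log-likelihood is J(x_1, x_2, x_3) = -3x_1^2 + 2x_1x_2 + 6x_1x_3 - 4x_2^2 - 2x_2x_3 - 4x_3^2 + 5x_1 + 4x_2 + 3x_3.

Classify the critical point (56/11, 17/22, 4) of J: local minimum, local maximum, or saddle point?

local maximum

The Hessian is constant: H = [[-6, 2, 6], [2, -8, -2], [6, -2, -8]].
Leading principal minors: Δ₁ = -6, Δ₂ = 44, Δ₃ = -88.
The minors alternate sign starting negative (−, +, −), so H is negative definite: a local maximum.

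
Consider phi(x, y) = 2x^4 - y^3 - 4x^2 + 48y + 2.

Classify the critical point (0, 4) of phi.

The mixed partial ∂²phi/∂x∂y is 0, so the Hessian at any point is diag(phi_xx, phi_yy) = diag(8(3x^2 - 1), -6y).
At (0, 4): H = diag(-8, -24).
Both eigenvalues are negative, so H is negative definite: a local maximum.

local maximum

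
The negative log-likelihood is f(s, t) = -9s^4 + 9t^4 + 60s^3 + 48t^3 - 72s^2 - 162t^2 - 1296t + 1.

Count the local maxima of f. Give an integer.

2

f separates as a function of s plus a function of t, so ∇f=0 decouples.
∂f/∂s = -36s(s - 4)(s - 1) = 0 at s ∈ {0, 1, 4}; ∂f/∂t = 36(t - 3)(t + 3)(t + 4) = 0 at t ∈ {-4, -3, 3}.
The Hessian is diagonal: diag(f_ss, f_tt). Second derivatives: f_ss(0)=-144, f_ss(1)=108, f_ss(4)=-432; f_tt(-4)=252, f_tt(-3)=-216, f_tt(3)=1512.
Local maxima occur where both diagonal entries negative: (0, -3), (4, -3). Count: 2.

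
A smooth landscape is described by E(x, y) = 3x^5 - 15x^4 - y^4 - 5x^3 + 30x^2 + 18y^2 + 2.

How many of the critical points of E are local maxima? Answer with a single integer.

4

E separates as a function of x plus a function of y, so ∇E=0 decouples.
∂E/∂x = 15x(x - 4)(x - 1)(x + 1) = 0 at x ∈ {-1, 0, 1, 4}; ∂E/∂y = -4y(y - 3)(y + 3) = 0 at y ∈ {-3, 0, 3}.
The Hessian is diagonal: diag(E_xx, E_yy). Second derivatives: E_xx(-1)=-150, E_xx(0)=60, E_xx(1)=-90, E_xx(4)=900; E_yy(-3)=-72, E_yy(0)=36, E_yy(3)=-72.
Local maxima occur where both diagonal entries negative: (-1, -3), (-1, 3), (1, -3), (1, 3). Count: 4.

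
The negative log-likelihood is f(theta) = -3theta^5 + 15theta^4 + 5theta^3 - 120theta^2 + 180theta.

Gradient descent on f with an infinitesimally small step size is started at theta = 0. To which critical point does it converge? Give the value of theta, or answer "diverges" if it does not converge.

f'(theta) = -15(theta - 3)(theta - 2)(theta - 1)(theta + 2), so f'(0) = 180.
Gradient descent moves in the -f' direction, i.e. theta is decreasing.
The nearest critical point in that direction is theta = -2, where f'' = 900 > 0 (a local minimum). The iterate converges there.

-2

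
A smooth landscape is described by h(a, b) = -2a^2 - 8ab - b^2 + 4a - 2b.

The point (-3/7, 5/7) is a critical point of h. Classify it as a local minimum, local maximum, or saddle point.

saddle point

The Hessian of h is constant: H = [[-4, -8], [-8, -2]].
det(H) = (-4)·(-2) − (-8)² = -56.
Since det(H) < 0, H is indefinite and the critical point is a saddle point.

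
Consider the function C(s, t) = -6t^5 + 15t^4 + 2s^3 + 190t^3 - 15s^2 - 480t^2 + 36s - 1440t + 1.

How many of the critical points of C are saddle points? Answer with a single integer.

C separates as a function of s plus a function of t, so ∇C=0 decouples.
∂C/∂s = 6(s - 3)(s - 2) = 0 at s ∈ {2, 3}; ∂C/∂t = -30(t - 4)(t - 3)(t + 1)(t + 4) = 0 at t ∈ {-4, -1, 3, 4}.
The Hessian is diagonal: diag(C_ss, C_tt). Second derivatives: C_ss(2)=-6, C_ss(3)=6; C_tt(-4)=5040, C_tt(-1)=-1800, C_tt(3)=840, C_tt(4)=-1200.
Saddle points occur where the two diagonal entries have opposite signs: (2, -4), (2, 3), (3, -1), (3, 4). Count: 4.

4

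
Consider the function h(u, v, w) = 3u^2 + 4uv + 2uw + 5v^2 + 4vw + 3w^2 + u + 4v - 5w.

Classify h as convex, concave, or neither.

h is quadratic, so its Hessian is the constant matrix H = [[6, 4, 2], [4, 10, 4], [2, 4, 6]].
Leading principal minors: 6, 44, 192.
All positive ⇒ H ≻ 0 ⇒ convex.

convex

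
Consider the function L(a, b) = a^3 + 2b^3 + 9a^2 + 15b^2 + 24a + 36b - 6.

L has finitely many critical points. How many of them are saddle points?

L separates as a function of a plus a function of b, so ∇L=0 decouples.
∂L/∂a = 3(a + 2)(a + 4) = 0 at a ∈ {-4, -2}; ∂L/∂b = 6(b + 2)(b + 3) = 0 at b ∈ {-3, -2}.
The Hessian is diagonal: diag(L_aa, L_bb). Second derivatives: L_aa(-4)=-6, L_aa(-2)=6; L_bb(-3)=-6, L_bb(-2)=6.
Saddle points occur where the two diagonal entries have opposite signs: (-4, -2), (-2, -3). Count: 2.

2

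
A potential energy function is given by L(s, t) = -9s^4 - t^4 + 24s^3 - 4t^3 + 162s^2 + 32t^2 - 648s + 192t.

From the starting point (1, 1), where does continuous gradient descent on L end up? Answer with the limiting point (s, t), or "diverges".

L is separable, so gradient descent decouples: s follows -∂L/∂s, t follows -∂L/∂t.
∂L/∂s = -36(s - 3)(s - 2)(s + 3); at s=1 this is -288, so s increases.
∂L/∂t = -4(t - 4)(t + 3)(t + 4); at t=1 this is 240, so t decreases.
s converges to its nearest critical value 2 (a local min of the s-part); t converges to -3. The iterate converges to (2, -3).

(2, -3)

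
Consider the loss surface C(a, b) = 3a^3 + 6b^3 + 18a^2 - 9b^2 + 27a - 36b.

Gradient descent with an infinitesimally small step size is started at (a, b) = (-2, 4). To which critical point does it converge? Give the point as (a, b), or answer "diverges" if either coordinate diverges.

(-1, 2)

C is separable, so gradient descent decouples: a follows -∂C/∂a, b follows -∂C/∂b.
∂C/∂a = 9(a + 1)(a + 3); at a=-2 this is -9, so a increases.
∂C/∂b = 18(b - 2)(b + 1); at b=4 this is 180, so b decreases.
a converges to its nearest critical value -1 (a local min of the a-part); b converges to 2. The iterate converges to (-1, 2).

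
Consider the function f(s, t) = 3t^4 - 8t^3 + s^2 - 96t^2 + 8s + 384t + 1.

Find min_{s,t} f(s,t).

-1807

f(s,t) separates as P(s) + Q(t) + 1, so its minimum is min P + min Q + 1.
P'(s) = 2s + 8 vanishes at s ∈ {-4}; Q'(t) = 12(t - 4)(t - 2)(t + 4) vanishes at t ∈ {-4, 2, 4}.
Local minima of P (where P''>0): P(-4)=-16. Local minima of Q: Q(-4)=-1792, Q(4)=256.
So the global minimum of f is P(-4) + Q(-4) + 1 = -16 − 1792 + 1 = -1807, attained at (-4, -4).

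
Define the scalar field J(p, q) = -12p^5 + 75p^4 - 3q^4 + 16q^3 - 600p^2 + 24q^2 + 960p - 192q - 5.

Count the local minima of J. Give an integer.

2

J separates as a function of p plus a function of q, so ∇J=0 decouples.
∂J/∂p = -60(p - 4)(p - 2)(p - 1)(p + 2) = 0 at p ∈ {-2, 1, 2, 4}; ∂J/∂q = -12(q - 4)(q - 2)(q + 2) = 0 at q ∈ {-2, 2, 4}.
The Hessian is diagonal: diag(J_pp, J_qq). Second derivatives: J_pp(-2)=4320, J_pp(1)=-540, J_pp(2)=480, J_pp(4)=-2160; J_qq(-2)=-288, J_qq(2)=96, J_qq(4)=-144.
Local minima occur where both diagonal entries positive: (-2, 2), (2, 2). Count: 2.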